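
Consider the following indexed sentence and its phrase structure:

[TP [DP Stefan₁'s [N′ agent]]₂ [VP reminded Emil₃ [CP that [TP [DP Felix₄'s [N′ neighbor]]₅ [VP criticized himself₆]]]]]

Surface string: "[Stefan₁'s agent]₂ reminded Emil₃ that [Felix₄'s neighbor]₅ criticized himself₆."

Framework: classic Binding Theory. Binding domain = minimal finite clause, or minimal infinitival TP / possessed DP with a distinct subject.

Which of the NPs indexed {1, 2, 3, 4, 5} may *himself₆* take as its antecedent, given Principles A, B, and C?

*himself* is an anaphor, so Principle A applies: it must be bound in its binding domain.
Binding domain of *himself₆*: the embedded TP, whose subject is [Felix₄'s neighbor]₅.
*Stefan₁* does not c-command the anaphor → cannot bind it.
*[Stefan₁'s agent]₂* c-commands the anaphor but is outside its binding domain → cannot satisfy Principle A.
*Emil₃* c-commands the anaphor but is outside its binding domain → cannot satisfy Principle A.
*Felix₄* does not c-command the anaphor → cannot bind it.
*[Felix₄'s neighbor]₅* c-commands the anaphor within its binding domain → licit binder.

{5}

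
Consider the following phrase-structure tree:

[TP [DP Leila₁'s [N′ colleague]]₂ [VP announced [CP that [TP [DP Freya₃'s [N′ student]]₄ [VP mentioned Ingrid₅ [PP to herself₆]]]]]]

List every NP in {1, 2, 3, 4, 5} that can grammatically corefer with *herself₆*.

{4, 5}

*herself* is an anaphor, so Principle A applies: it must be bound in its binding domain.
Binding domain of *herself₆*: the embedded TP, whose subject is [Freya₃'s student]₄.
*Leila₁* does not c-command the anaphor → cannot bind it.
*[Leila₁'s colleague]₂* c-commands the anaphor but is outside its binding domain → cannot satisfy Principle A.
*Freya₃* does not c-command the anaphor → cannot bind it.
*[Freya₃'s student]₄* c-commands the anaphor within its binding domain → licit binder.
*Ingrid₅* c-commands the anaphor within its binding domain → licit binder.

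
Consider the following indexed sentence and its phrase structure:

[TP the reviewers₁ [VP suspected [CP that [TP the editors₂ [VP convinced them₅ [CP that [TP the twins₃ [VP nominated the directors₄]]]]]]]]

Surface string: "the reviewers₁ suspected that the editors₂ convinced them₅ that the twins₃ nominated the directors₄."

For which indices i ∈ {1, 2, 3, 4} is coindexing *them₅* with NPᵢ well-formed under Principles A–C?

{1}

*them* is a pronoun, so Principle B applies: it must be free in its binding domain.
Binding domain of *them₅*: the embedded TP, whose subject is the editors₂.
*the reviewers₁* c-commands the pronoun but from outside its binding domain, and is not c-commanded by it → coindexation permitted.
*the editors₂* c-commands the pronoun within its binding domain → coindexation would violate Principle B.
*the twins₃*: the pronoun c-commands this R-expression → coindexation would violate Principle C on *the twins₃*.
*the directors₄*: the pronoun c-commands this R-expression → coindexation would violate Principle C on *the directors₄*.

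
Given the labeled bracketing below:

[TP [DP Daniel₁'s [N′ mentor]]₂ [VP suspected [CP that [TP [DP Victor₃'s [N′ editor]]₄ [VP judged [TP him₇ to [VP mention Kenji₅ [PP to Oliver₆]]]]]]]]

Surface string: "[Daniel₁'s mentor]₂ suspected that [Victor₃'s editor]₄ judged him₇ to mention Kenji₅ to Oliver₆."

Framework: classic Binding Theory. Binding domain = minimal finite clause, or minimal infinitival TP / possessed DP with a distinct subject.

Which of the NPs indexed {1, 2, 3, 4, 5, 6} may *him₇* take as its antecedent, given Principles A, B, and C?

{1, 2, 3}

*him* is a pronoun, so Principle B applies: it must be free in its binding domain.
Binding domain of *him₇*: the embedded TP, whose subject is [Victor₃'s editor]₄.
*Daniel₁* and the pronoun do not c-command one another → neither Principle B nor Principle C is at stake; coindexation permitted.
*[Daniel₁'s mentor]₂* c-commands the pronoun but from outside its binding domain, and is not c-commanded by it → coindexation permitted.
*Victor₃* and the pronoun do not c-command one another → neither Principle B nor Principle C is at stake; coindexation permitted.
*[Victor₃'s editor]₄* c-commands the pronoun within its binding domain → coindexation would violate Principle B.
*Kenji₅*: the pronoun c-commands this R-expression → coindexation would violate Principle C on *Kenji₅*.
*Oliver₆*: the pronoun c-commands this R-expression → coindexation would violate Principle C on *Oliver₆*.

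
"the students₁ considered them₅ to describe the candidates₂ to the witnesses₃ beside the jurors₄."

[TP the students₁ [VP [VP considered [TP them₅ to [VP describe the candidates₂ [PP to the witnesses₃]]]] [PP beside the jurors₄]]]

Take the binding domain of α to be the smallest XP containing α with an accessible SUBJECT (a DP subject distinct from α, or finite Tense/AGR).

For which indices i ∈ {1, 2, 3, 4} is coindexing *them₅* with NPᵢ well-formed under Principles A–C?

*them* is a pronoun, so Principle B applies: it must be free in its binding domain.
Binding domain of *them₅*: the matrix TP, whose subject is the students₁.
*the students₁* c-commands the pronoun within its binding domain → coindexation would violate Principle B.
*the candidates₂*: the pronoun c-commands this R-expression → coindexation would violate Principle C on *the candidates₂*.
*the witnesses₃*: the pronoun c-commands this R-expression → coindexation would violate Principle C on *the witnesses₃*.
*the jurors₄* and the pronoun do not c-command one another → neither Principle B nor Principle C is at stake; coindexation permitted.

{4}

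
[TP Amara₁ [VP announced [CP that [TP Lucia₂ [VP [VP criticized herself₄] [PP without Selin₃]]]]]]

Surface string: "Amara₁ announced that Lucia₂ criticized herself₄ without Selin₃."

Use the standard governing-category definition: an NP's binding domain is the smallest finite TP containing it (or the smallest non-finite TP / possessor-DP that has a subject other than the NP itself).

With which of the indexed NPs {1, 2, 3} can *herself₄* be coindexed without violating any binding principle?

{2}

*herself* is an anaphor, so Principle A applies: it must be bound in its binding domain.
Binding domain of *herself₄*: the embedded TP, whose subject is Lucia₂.
*Amara₁* c-commands the anaphor but is outside its binding domain → cannot satisfy Principle A.
*Lucia₂* c-commands the anaphor within its binding domain → licit binder.
*Selin₃* does not c-command the anaphor → cannot bind it.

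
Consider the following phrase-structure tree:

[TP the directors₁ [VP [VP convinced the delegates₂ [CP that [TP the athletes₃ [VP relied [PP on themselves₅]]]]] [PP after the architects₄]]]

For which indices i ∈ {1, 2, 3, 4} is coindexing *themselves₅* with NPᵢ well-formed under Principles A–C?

*themselves* is an anaphor, so Principle A applies: it must be bound in its binding domain.
Binding domain of *themselves₅*: the embedded TP, whose subject is the athletes₃.
*the directors₁* c-commands the anaphor but is outside its binding domain → cannot satisfy Principle A.
*the delegates₂* c-commands the anaphor but is outside its binding domain → cannot satisfy Principle A.
*the athletes₃* c-commands the anaphor within its binding domain → licit binder.
*the architects₄* does not c-command the anaphor → cannot bind it.

{3}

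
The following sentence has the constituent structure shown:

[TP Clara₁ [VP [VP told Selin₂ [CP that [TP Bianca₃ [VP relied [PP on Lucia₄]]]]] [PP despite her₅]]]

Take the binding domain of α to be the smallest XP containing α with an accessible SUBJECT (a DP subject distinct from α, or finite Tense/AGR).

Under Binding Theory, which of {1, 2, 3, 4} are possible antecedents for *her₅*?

{2, 3, 4}

*her* is a pronoun, so Principle B applies: it must be free in its binding domain.
Binding domain of *her₅*: the matrix TP, whose subject is Clara₁.
*Clara₁* c-commands the pronoun within its binding domain → coindexation would violate Principle B.
*Selin₂* and the pronoun do not c-command one another → neither Principle B nor Principle C is at stake; coindexation permitted.
*Bianca₃* and the pronoun do not c-command one another → neither Principle B nor Principle C is at stake; coindexation permitted.
*Lucia₄* and the pronoun do not c-command one another → neither Principle B nor Principle C is at stake; coindexation permitted.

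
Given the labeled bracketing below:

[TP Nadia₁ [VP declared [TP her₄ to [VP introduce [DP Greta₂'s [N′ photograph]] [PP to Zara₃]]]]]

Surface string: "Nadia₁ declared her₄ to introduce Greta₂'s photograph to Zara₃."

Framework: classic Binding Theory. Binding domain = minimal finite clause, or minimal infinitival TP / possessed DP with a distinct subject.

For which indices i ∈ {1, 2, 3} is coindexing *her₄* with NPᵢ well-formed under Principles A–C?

*her* is a pronoun, so Principle B applies: it must be free in its binding domain.
Binding domain of *her₄*: the matrix TP, whose subject is Nadia₁.
*Nadia₁* c-commands the pronoun within its binding domain → coindexation would violate Principle B.
*Greta₂*: the pronoun c-commands this R-expression → coindexation would violate Principle C on *Greta₂*.
*Zara₃*: the pronoun c-commands this R-expression → coindexation would violate Principle C on *Zara₃*.

none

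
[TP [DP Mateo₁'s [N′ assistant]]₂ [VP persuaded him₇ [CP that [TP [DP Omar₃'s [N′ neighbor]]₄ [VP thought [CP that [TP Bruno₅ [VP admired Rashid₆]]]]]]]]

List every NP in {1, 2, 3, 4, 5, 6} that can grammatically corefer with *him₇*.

{1}

*him* is a pronoun, so Principle B applies: it must be free in its binding domain.
Binding domain of *him₇*: the matrix TP, whose subject is [Mateo₁'s assistant]₂.
*Mateo₁* and the pronoun do not c-command one another → neither Principle B nor Principle C is at stake; coindexation permitted.
*[Mateo₁'s assistant]₂* c-commands the pronoun within its binding domain → coindexation would violate Principle B.
*Omar₃*: the pronoun c-commands this R-expression → coindexation would violate Principle C on *Omar₃*.
*[Omar₃'s neighbor]₄*: the pronoun c-commands this R-expression → coindexation would violate Principle C on *[Omar₃'s neighbor]₄*.
*Bruno₅*: the pronoun c-commands this R-expression → coindexation would violate Principle C on *Bruno₅*.
*Rashid₆*: the pronoun c-commands this R-expression → coindexation would violate Principle C on *Rashid₆*.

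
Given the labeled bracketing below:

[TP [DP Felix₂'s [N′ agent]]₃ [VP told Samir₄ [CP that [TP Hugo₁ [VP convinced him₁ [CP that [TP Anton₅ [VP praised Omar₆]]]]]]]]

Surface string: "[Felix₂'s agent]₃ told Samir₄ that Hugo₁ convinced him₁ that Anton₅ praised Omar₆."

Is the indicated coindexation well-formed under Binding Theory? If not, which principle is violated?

The two coindexed NPs are *Hugo₁* and *him₁*.
*him₁* is a pronoun. Its binding domain is the embedded TP, whose subject is Hugo₁.
*Hugo₁* c-commands it within that domain and carries the same index.
The pronoun is locally bound → Principle B violation.

Principle B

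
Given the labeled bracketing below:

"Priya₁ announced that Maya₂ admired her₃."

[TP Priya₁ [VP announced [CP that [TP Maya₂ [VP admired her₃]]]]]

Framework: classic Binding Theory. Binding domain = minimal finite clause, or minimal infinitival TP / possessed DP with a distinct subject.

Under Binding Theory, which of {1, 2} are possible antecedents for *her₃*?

{1}

*her* is a pronoun, so Principle B applies: it must be free in its binding domain.
Binding domain of *her₃*: the embedded TP, whose subject is Maya₂.
*Priya₁* c-commands the pronoun but from outside its binding domain, and is not c-commanded by it → coindexation permitted.
*Maya₂* c-commands the pronoun within its binding domain → coindexation would violate Principle B.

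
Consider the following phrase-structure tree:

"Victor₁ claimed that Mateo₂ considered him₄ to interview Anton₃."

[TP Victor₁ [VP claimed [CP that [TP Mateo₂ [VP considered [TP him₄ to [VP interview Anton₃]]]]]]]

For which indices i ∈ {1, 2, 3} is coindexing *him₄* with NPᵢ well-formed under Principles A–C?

{1}

*him* is a pronoun, so Principle B applies: it must be free in its binding domain.
Binding domain of *him₄*: the embedded TP, whose subject is Mateo₂.
*Victor₁* c-commands the pronoun but from outside its binding domain, and is not c-commanded by it → coindexation permitted.
*Mateo₂* c-commands the pronoun within its binding domain → coindexation would violate Principle B.
*Anton₃*: the pronoun c-commands this R-expression → coindexation would violate Principle C on *Anton₃*.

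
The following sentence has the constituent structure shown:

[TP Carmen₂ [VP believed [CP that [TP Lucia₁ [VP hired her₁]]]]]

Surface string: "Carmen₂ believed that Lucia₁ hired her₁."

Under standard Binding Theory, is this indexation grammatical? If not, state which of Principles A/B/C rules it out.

The two coindexed NPs are *Lucia₁* and *her₁*.
*her₁* is a pronoun. Its binding domain is the embedded TP, whose subject is Lucia₁.
*Lucia₁* c-commands it within that domain and carries the same index.
The pronoun is locally bound → Principle B violation.

Principle B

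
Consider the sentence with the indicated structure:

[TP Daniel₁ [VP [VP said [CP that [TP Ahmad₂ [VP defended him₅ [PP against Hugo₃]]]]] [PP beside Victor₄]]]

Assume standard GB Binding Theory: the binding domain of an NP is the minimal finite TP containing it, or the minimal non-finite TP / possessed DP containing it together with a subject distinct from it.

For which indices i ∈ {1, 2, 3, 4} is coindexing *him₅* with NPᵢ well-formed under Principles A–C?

*him* is a pronoun, so Principle B applies: it must be free in its binding domain.
Binding domain of *him₅*: the embedded TP, whose subject is Ahmad₂.
*Daniel₁* c-commands the pronoun but from outside its binding domain, and is not c-commanded by it → coindexation permitted.
*Ahmad₂* c-commands the pronoun within its binding domain → coindexation would violate Principle B.
*Hugo₃*: the pronoun c-commands this R-expression → coindexation would violate Principle C on *Hugo₃*.
*Victor₄* and the pronoun do not c-command one another → neither Principle B nor Principle C is at stake; coindexation permitted.

{1, 4}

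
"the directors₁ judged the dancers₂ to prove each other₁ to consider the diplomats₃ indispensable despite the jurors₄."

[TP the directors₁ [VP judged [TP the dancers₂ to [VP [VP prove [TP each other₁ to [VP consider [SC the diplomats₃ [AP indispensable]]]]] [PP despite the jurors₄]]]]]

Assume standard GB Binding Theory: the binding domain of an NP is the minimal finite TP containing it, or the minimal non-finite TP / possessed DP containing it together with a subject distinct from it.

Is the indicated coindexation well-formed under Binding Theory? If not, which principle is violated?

Principle A

The two coindexed NPs are *the directors₁* and *each other₁*.
*each other₁* is an anaphor. Principle A requires it to be bound within its binding domain — the embedded TP, whose subject is the dancers₂.
Within that domain it is c-commanded by *the dancers₂*, which does not share its index.
*the directors₁* does c-command the anaphor, but from outside its binding domain.
The anaphor is unbound in its domain → Principle A violation.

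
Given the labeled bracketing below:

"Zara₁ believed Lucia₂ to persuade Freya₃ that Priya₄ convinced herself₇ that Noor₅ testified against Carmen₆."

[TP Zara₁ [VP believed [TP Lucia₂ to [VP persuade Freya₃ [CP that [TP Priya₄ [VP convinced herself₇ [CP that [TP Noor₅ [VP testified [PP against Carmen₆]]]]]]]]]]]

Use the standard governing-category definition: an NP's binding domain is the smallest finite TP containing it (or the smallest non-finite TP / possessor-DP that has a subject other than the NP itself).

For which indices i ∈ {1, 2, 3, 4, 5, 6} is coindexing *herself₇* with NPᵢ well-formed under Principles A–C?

*herself* is an anaphor, so Principle A applies: it must be bound in its binding domain.
Binding domain of *herself₇*: the embedded TP, whose subject is Priya₄.
*Zara₁* c-commands the anaphor but is outside its binding domain → cannot satisfy Principle A.
*Lucia₂* c-commands the anaphor but is outside its binding domain → cannot satisfy Principle A.
*Freya₃* c-commands the anaphor but is outside its binding domain → cannot satisfy Principle A.
*Priya₄* c-commands the anaphor within its binding domain → licit binder.
*Noor₅* does not c-command the anaphor → cannot bind it.
*Carmen₆* does not c-command the anaphor → cannot bind it.

{4}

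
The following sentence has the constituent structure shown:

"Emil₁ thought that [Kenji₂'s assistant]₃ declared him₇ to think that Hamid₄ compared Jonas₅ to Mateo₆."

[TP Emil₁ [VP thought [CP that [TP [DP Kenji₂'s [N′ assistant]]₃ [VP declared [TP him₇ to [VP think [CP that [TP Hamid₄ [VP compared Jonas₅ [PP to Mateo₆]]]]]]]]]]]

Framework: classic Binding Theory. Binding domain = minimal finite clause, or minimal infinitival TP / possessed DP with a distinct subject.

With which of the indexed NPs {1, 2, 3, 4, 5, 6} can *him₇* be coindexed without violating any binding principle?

*him* is a pronoun, so Principle B applies: it must be free in its binding domain.
Binding domain of *him₇*: the embedded TP, whose subject is [Kenji₂'s assistant]₃.
*Emil₁* c-commands the pronoun but from outside its binding domain, and is not c-commanded by it → coindexation permitted.
*Kenji₂* and the pronoun do not c-command one another → neither Principle B nor Principle C is at stake; coindexation permitted.
*[Kenji₂'s assistant]₃* c-commands the pronoun within its binding domain → coindexation would violate Principle B.
*Hamid₄*: the pronoun c-commands this R-expression → coindexation would violate Principle C on *Hamid₄*.
*Jonas₅*: the pronoun c-commands this R-expression → coindexation would violate Principle C on *Jonas₅*.
*Mateo₆*: the pronoun c-commands this R-expression → coindexation would violate Principle C on *Mateo₆*.

{1, 2}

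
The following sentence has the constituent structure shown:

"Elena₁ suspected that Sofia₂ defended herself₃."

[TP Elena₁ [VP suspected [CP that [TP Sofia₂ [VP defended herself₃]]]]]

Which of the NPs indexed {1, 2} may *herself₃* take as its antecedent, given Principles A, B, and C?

*herself* is an anaphor, so Principle A applies: it must be bound in its binding domain.
Binding domain of *herself₃*: the embedded TP, whose subject is Sofia₂.
*Elena₁* c-commands the anaphor but is outside its binding domain → cannot satisfy Principle A.
*Sofia₂* c-commands the anaphor within its binding domain → licit binder.

{2}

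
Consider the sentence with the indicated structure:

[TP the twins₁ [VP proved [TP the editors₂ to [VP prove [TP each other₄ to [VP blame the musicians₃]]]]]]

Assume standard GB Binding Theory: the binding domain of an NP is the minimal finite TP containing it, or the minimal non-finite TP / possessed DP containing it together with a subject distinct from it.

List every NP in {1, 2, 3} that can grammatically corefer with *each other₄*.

*each other* is an anaphor, so Principle A applies: it must be bound in its binding domain.
Binding domain of *each other₄*: the embedded TP, whose subject is the editors₂.
*the twins₁* c-commands the anaphor but is outside its binding domain → cannot satisfy Principle A.
*the editors₂* c-commands the anaphor within its binding domain → licit binder.
*the musicians₃* does not c-command the anaphor → cannot bind it.

{2}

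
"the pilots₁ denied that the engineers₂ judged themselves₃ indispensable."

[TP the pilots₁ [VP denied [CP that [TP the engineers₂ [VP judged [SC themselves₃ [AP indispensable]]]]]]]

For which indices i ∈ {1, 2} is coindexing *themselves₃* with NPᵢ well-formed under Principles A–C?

{2}

*themselves* is an anaphor, so Principle A applies: it must be bound in its binding domain.
Binding domain of *themselves₃*: the embedded TP, whose subject is the engineers₂.
*the pilots₁* c-commands the anaphor but is outside its binding domain → cannot satisfy Principle A.
*the engineers₂* c-commands the anaphor within its binding domain → licit binder.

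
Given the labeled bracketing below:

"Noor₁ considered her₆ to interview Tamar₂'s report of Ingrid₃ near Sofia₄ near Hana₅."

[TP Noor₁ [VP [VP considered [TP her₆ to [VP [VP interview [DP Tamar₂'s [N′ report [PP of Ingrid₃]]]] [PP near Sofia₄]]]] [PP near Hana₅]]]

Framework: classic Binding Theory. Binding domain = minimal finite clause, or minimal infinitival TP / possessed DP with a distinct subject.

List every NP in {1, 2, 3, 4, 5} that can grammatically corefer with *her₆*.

*her* is a pronoun, so Principle B applies: it must be free in its binding domain.
Binding domain of *her₆*: the matrix TP, whose subject is Noor₁.
*Noor₁* c-commands the pronoun within its binding domain → coindexation would violate Principle B.
*Tamar₂*: the pronoun c-commands this R-expression → coindexation would violate Principle C on *Tamar₂*.
*Ingrid₃*: the pronoun c-commands this R-expression → coindexation would violate Principle C on *Ingrid₃*.
*Sofia₄*: the pronoun c-commands this R-expression → coindexation would violate Principle C on *Sofia₄*.
*Hana₅* and the pronoun do not c-command one another → neither Principle B nor Principle C is at stake; coindexation permitted.

{5}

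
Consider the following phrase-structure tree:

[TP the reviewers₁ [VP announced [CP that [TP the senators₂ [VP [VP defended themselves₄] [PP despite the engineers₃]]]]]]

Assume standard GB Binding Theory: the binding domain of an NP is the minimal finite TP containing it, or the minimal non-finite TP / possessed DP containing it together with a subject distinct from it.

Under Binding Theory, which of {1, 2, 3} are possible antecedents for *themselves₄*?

{2}

*themselves* is an anaphor, so Principle A applies: it must be bound in its binding domain.
Binding domain of *themselves₄*: the embedded TP, whose subject is the senators₂.
*the reviewers₁* c-commands the anaphor but is outside its binding domain → cannot satisfy Principle A.
*the senators₂* c-commands the anaphor within its binding domain → licit binder.
*the engineers₃* does not c-command the anaphor → cannot bind it.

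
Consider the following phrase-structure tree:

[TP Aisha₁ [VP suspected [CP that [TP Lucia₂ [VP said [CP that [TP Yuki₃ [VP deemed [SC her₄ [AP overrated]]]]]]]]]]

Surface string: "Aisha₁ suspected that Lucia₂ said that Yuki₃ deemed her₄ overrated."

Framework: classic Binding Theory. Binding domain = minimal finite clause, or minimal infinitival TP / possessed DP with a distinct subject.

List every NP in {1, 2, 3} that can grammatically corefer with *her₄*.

{1, 2}

*her* is a pronoun, so Principle B applies: it must be free in its binding domain.
Binding domain of *her₄*: the embedded TP, whose subject is Yuki₃.
*Aisha₁* c-commands the pronoun but from outside its binding domain, and is not c-commanded by it → coindexation permitted.
*Lucia₂* c-commands the pronoun but from outside its binding domain, and is not c-commanded by it → coindexation permitted.
*Yuki₃* c-commands the pronoun within its binding domain → coindexation would violate Principle B.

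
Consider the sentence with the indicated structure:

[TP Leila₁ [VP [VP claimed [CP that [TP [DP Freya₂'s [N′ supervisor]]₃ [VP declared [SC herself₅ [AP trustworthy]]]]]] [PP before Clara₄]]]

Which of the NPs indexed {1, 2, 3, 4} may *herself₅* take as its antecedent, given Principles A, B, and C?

*herself* is an anaphor, so Principle A applies: it must be bound in its binding domain.
Binding domain of *herself₅*: the embedded TP, whose subject is [Freya₂'s supervisor]₃.
*Leila₁* c-commands the anaphor but is outside its binding domain → cannot satisfy Principle A.
*Freya₂* does not c-command the anaphor → cannot bind it.
*[Freya₂'s supervisor]₃* c-commands the anaphor within its binding domain → licit binder.
*Clara₄* does not c-command the anaphor → cannot bind it.

{3}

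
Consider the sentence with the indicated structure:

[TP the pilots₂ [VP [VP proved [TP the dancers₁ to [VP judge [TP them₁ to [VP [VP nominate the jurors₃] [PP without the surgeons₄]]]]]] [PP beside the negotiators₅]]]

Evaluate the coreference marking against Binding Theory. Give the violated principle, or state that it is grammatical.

The two coindexed NPs are *the dancers₁* and *them₁*.
*them₁* is a pronoun. Its binding domain is the embedded TP, whose subject is the dancers₁.
*the dancers₁* c-commands it within that domain and carries the same index.
The pronoun is locally bound → Principle B violation.

Principle B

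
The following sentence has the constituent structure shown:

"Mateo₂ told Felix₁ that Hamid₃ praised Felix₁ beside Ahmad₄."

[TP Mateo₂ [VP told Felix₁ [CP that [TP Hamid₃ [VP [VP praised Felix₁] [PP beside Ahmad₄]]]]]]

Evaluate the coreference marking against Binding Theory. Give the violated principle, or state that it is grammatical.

The two coindexed NPs are *Felix₁* (the lower occurrence) and *Felix₁* (the higher occurrence).
*Felix₁* (the lower occurrence) is an R-expression. Principle C requires it to be free everywhere.
*Felix₁* (the higher occurrence) c-commands it and carries the same index.
The R-expression is bound → Principle C violation.

Principle C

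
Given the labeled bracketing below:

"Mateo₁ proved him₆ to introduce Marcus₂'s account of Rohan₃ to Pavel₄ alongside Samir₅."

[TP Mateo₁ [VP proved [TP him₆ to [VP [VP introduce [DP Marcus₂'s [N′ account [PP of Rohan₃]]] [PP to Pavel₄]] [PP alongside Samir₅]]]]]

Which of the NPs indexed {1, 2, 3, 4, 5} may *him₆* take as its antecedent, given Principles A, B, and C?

none

*him* is a pronoun, so Principle B applies: it must be free in its binding domain.
Binding domain of *him₆*: the matrix TP, whose subject is Mateo₁.
*Mateo₁* c-commands the pronoun within its binding domain → coindexation would violate Principle B.
*Marcus₂*: the pronoun c-commands this R-expression → coindexation would violate Principle C on *Marcus₂*.
*Rohan₃*: the pronoun c-commands this R-expression → coindexation would violate Principle C on *Rohan₃*.
*Pavel₄*: the pronoun c-commands this R-expression → coindexation would violate Principle C on *Pavel₄*.
*Samir₅*: the pronoun c-commands this R-expression → coindexation would violate Principle C on *Samir₅*.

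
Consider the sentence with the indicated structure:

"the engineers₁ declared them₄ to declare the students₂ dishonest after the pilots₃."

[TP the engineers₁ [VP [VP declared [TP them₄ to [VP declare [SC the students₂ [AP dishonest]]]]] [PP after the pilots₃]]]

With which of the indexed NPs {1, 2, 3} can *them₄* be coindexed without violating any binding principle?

{3}

*them* is a pronoun, so Principle B applies: it must be free in its binding domain.
Binding domain of *them₄*: the matrix TP, whose subject is the engineers₁.
*the engineers₁* c-commands the pronoun within its binding domain → coindexation would violate Principle B.
*the students₂*: the pronoun c-commands this R-expression → coindexation would violate Principle C on *the students₂*.
*the pilots₃* and the pronoun do not c-command one another → neither Principle B nor Principle C is at stake; coindexation permitted.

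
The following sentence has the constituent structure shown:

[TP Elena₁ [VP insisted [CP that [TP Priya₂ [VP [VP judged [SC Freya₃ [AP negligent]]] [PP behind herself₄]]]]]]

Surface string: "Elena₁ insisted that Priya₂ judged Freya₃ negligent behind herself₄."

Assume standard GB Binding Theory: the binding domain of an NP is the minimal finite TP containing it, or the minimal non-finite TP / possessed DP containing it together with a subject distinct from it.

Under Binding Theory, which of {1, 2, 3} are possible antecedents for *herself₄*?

*herself* is an anaphor, so Principle A applies: it must be bound in its binding domain.
Binding domain of *herself₄*: the embedded TP, whose subject is Priya₂.
*Elena₁* c-commands the anaphor but is outside its binding domain → cannot satisfy Principle A.
*Priya₂* c-commands the anaphor within its binding domain → licit binder.
*Freya₃* does not c-command the anaphor → cannot bind it.

{2}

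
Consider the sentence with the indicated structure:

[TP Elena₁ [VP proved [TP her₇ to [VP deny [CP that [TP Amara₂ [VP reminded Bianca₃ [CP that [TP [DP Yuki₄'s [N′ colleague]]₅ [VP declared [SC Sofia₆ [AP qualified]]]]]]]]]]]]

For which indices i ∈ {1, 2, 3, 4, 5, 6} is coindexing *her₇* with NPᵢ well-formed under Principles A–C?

none

*her* is a pronoun, so Principle B applies: it must be free in its binding domain.
Binding domain of *her₇*: the matrix TP, whose subject is Elena₁.
*Elena₁* c-commands the pronoun within its binding domain → coindexation would violate Principle B.
*Amara₂*: the pronoun c-commands this R-expression → coindexation would violate Principle C on *Amara₂*.
*Bianca₃*: the pronoun c-commands this R-expression → coindexation would violate Principle C on *Bianca₃*.
*Yuki₄*: the pronoun c-commands this R-expression → coindexation would violate Principle C on *Yuki₄*.
*[Yuki₄'s colleague]₅*: the pronoun c-commands this R-expression → coindexation would violate Principle C on *[Yuki₄'s colleague]₅*.
*Sofia₆*: the pronoun c-commands this R-expression → coindexation would violate Principle C on *Sofia₆*.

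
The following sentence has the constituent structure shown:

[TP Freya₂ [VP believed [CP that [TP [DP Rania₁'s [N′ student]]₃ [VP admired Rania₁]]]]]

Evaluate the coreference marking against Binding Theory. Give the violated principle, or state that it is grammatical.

The two coindexed NPs are *Rania₁* and *Rania₁*.
*Rania₁* is an R-expression; no coindexed NP c-commands it, so Principle C holds.
*Rania₁* is an R-expression; *Rania₁* does not c-command it, and no other NP shares its index, so Principle C is satisfied.
All principles are respected.

grammatical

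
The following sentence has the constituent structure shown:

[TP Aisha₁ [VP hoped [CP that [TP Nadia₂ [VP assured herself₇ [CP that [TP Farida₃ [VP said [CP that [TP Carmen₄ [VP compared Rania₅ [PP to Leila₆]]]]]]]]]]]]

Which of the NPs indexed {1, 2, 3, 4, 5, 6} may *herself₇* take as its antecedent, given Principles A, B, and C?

*herself* is an anaphor, so Principle A applies: it must be bound in its binding domain.
Binding domain of *herself₇*: the embedded TP, whose subject is Nadia₂.
*Aisha₁* c-commands the anaphor but is outside its binding domain → cannot satisfy Principle A.
*Nadia₂* c-commands the anaphor within its binding domain → licit binder.
*Farida₃* does not c-command the anaphor → cannot bind it.
*Carmen₄* does not c-command the anaphor → cannot bind it.
*Rania₅* does not c-command the anaphor → cannot bind it.
*Leila₆* does not c-command the anaphor → cannot bind it.

{2}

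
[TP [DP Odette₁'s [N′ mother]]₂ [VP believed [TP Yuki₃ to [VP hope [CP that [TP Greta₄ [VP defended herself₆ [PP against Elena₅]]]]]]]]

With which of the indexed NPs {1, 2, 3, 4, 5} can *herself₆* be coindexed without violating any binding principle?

{4}

*herself* is an anaphor, so Principle A applies: it must be bound in its binding domain.
Binding domain of *herself₆*: the embedded TP, whose subject is Greta₄.
*Odette₁* does not c-command the anaphor → cannot bind it.
*[Odette₁'s mother]₂* c-commands the anaphor but is outside its binding domain → cannot satisfy Principle A.
*Yuki₃* c-commands the anaphor but is outside its binding domain → cannot satisfy Principle A.
*Greta₄* c-commands the anaphor within its binding domain → licit binder.
*Elena₅* does not c-command the anaphor → cannot bind it.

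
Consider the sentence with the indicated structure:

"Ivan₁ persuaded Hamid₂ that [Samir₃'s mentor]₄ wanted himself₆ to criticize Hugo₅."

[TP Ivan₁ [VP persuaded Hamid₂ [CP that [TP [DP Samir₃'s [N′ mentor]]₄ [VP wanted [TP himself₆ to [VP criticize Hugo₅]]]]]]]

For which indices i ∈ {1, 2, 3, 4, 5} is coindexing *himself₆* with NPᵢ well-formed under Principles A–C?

*himself* is an anaphor, so Principle A applies: it must be bound in its binding domain.
Binding domain of *himself₆*: the embedded TP, whose subject is [Samir₃'s mentor]₄.
*Ivan₁* c-commands the anaphor but is outside its binding domain → cannot satisfy Principle A.
*Hamid₂* c-commands the anaphor but is outside its binding domain → cannot satisfy Principle A.
*Samir₃* does not c-command the anaphor → cannot bind it.
*[Samir₃'s mentor]₄* c-commands the anaphor within its binding domain → licit binder.
*Hugo₅* does not c-command the anaphor → cannot bind it.

{4}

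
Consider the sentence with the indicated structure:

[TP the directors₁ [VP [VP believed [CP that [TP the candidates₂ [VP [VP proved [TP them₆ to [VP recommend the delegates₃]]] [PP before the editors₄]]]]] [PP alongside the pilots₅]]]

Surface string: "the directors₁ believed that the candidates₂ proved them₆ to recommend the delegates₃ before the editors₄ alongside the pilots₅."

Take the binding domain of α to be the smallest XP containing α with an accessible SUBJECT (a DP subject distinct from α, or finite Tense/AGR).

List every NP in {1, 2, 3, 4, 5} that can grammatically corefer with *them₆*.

{1, 4, 5}

*them* is a pronoun, so Principle B applies: it must be free in its binding domain.
Binding domain of *them₆*: the embedded TP, whose subject is the candidates₂.
*the directors₁* c-commands the pronoun but from outside its binding domain, and is not c-commanded by it → coindexation permitted.
*the candidates₂* c-commands the pronoun within its binding domain → coindexation would violate Principle B.
*the delegates₃*: the pronoun c-commands this R-expression → coindexation would violate Principle C on *the delegates₃*.
*the editors₄* and the pronoun do not c-command one another → neither Principle B nor Principle C is at stake; coindexation permitted.
*the pilots₅* and the pronoun do not c-command one another → neither Principle B nor Principle C is at stake; coindexation permitted.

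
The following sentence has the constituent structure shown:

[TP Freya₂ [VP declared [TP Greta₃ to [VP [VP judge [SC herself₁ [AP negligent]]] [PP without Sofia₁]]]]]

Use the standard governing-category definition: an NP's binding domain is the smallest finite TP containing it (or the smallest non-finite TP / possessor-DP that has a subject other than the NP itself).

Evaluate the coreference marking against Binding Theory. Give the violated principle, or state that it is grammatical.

Principle A

The two coindexed NPs are *Sofia₁* and *herself₁*.
*herself₁* is an anaphor. Principle A requires it to be bound within its binding domain — the embedded TP, whose subject is Greta₃.
Within that domain it is c-commanded by *Greta₃*, which does not share its index.
*Sofia₁* does not c-command the anaphor at all.
The anaphor is unbound in its domain → Principle A violation.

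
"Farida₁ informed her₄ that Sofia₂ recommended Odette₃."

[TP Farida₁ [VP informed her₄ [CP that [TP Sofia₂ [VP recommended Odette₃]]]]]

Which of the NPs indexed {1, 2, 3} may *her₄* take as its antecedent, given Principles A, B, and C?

*her* is a pronoun, so Principle B applies: it must be free in its binding domain.
Binding domain of *her₄*: the matrix TP, whose subject is Farida₁.
*Farida₁* c-commands the pronoun within its binding domain → coindexation would violate Principle B.
*Sofia₂*: the pronoun c-commands this R-expression → coindexation would violate Principle C on *Sofia₂*.
*Odette₃*: the pronoun c-commands this R-expression → coindexation would violate Principle C on *Odette₃*.

none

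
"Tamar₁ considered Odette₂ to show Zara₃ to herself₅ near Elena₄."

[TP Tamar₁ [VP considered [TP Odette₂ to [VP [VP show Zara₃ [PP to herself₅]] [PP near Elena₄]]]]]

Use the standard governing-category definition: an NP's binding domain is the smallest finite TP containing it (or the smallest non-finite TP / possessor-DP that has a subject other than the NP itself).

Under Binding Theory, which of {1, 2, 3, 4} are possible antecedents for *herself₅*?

{2, 3}

*herself* is an anaphor, so Principle A applies: it must be bound in its binding domain.
Binding domain of *herself₅*: the embedded TP, whose subject is Odette₂.
*Tamar₁* c-commands the anaphor but is outside its binding domain → cannot satisfy Principle A.
*Odette₂* c-commands the anaphor within its binding domain → licit binder.
*Zara₃* c-commands the anaphor within its binding domain → licit binder.
*Elena₄* does not c-command the anaphor → cannot bind it.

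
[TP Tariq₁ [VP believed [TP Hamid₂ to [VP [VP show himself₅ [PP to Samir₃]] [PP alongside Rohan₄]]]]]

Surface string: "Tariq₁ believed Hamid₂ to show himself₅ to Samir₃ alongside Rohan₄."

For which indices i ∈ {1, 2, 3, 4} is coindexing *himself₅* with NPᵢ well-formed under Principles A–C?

{2}

*himself* is an anaphor, so Principle A applies: it must be bound in its binding domain.
Binding domain of *himself₅*: the embedded TP, whose subject is Hamid₂.
*Tariq₁* c-commands the anaphor but is outside its binding domain → cannot satisfy Principle A.
*Hamid₂* c-commands the anaphor within its binding domain → licit binder.
*Samir₃* does not c-command the anaphor → cannot bind it.
*Rohan₄* does not c-command the anaphor → cannot bind it.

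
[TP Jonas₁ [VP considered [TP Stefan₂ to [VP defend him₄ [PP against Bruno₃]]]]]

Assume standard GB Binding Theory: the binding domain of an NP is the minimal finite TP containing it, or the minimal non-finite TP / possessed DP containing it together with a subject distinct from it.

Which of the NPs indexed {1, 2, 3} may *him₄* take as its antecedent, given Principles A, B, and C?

*him* is a pronoun, so Principle B applies: it must be free in its binding domain.
Binding domain of *him₄*: the embedded TP, whose subject is Stefan₂.
*Jonas₁* c-commands the pronoun but from outside its binding domain, and is not c-commanded by it → coindexation permitted.
*Stefan₂* c-commands the pronoun within its binding domain → coindexation would violate Principle B.
*Bruno₃*: the pronoun c-commands this R-expression → coindexation would violate Principle C on *Bruno₃*.

{1}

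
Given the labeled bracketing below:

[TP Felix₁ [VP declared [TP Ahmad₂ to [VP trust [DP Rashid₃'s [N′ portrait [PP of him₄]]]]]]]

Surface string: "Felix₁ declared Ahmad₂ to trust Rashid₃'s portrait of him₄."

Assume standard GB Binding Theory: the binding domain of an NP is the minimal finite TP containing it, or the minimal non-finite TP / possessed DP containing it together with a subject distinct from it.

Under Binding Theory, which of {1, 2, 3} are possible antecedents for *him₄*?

*him* is a pronoun, so Principle B applies: it must be free in its binding domain.
Binding domain of *him₄*: the possessed DP, whose subject is Rashid₃.
*Felix₁* c-commands the pronoun but from outside its binding domain, and is not c-commanded by it → coindexation permitted.
*Ahmad₂* c-commands the pronoun but from outside its binding domain, and is not c-commanded by it → coindexation permitted.
*Rashid₃* c-commands the pronoun within its binding domain → coindexation would violate Principle B.

{1, 2}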